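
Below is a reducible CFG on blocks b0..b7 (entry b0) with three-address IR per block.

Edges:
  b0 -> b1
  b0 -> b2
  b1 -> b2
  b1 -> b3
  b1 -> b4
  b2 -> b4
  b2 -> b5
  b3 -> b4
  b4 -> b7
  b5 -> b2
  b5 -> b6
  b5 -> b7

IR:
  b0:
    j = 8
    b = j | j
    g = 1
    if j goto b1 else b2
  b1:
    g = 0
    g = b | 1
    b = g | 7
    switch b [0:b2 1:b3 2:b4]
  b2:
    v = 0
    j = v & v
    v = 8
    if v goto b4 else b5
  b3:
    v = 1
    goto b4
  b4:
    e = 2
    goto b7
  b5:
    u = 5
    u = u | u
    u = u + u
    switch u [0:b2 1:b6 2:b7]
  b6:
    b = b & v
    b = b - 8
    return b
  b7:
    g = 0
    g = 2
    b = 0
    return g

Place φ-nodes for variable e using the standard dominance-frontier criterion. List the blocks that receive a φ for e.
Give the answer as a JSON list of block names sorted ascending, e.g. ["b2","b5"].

Answer: ["b7"]

Derivation:
idom tree: b1←b0 b2←b0 b3←b1 b4←b0 b5←b2 b6←b5 b7←b0
Join-block Dom:
  b2: preds {b0,b1,b5}: {b0} ∩ {b0,b1} ∩ {b0,b2,b5} = {b0}; idom=b0
  b4: preds {b1,b2,b3}: {b0,b1} ∩ {b0,b2} ∩ {b0,b1,b3} = {b0}; idom=b0
  b7: preds {b4,b5}: {b0,b4} ∩ {b0,b2,b5} = {b0}; idom=b0

Frontier:
  join b2 pred b0: · stop@b0
  join b2 pred b1: b1 stop@b0
  join b2 pred b5: b5→b2 stop@b0
  join b4 pred b1: b1 stop@b0
  join b4 pred b2: b2 stop@b0
  join b4 pred b3: b3→b1 stop@b0
  join b7 pred b4: b4 stop@b0
  join b7 pred b5: b5→b2 stop@b0
  b0 → ∅
  b1 → {b2,b4}
  b2 → {b2,b4,b7}
  b3 → {b4}
  b4 → {b7}
  b5 → {b2,b7}
  b6 → ∅
  b7 → ∅

φ for e: defs {b4}
  DF⁺ = {b7}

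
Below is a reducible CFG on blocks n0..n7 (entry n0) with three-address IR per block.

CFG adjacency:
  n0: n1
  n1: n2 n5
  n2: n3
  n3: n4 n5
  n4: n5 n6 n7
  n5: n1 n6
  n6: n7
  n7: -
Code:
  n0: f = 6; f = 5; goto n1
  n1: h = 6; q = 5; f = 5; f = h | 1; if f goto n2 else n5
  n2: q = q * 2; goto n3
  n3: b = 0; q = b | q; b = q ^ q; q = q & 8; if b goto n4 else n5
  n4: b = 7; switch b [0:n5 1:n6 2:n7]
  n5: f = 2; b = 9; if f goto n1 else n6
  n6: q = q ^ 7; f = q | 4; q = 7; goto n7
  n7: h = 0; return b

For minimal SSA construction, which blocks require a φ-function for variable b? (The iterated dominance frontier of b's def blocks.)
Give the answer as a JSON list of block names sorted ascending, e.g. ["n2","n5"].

idom tree: n1←n0 n2←n1 n3←n2 n4←n3 n5←n1 n6←n1 n7←n1
Dom at joins:
  n1: preds {n0,n5}: {n0} ∩ {n0,n1,n5} = {n0}; idom=n0
  n5: preds {n1,n3,n4}: {n0,n1} ∩ {n0,n1,n2,n3} ∩ {n0,n1,n2,n3,n4} = {n0,n1}; idom=n1
  n6: preds {n4,n5}: {n0,n1,n2,n3,n4} ∩ {n0,n1,n5} = {n0,n1}; idom=n1
  n7: preds {n4,n6}: {n0,n1,n2,n3,n4} ∩ {n0,n1,n6} = {n0,n1}; idom=n1

DF derivation:
  join n1 pred n0: · stop@n0
  join n1 pred n5: n5→n1 stop@n0
  join n5 pred n1: · stop@n1
  join n5 pred n3: n3→n2 stop@n1
  join n5 pred n4: n4→n3→n2 stop@n1
  join n6 pred n4: n4→n3→n2 stop@n1
  join n6 pred n5: n5 stop@n1
  join n7 pred n4: n4→n3→n2 stop@n1
  join n7 pred n6: n6 stop@n1
  DF(n0)=∅
  DF(n1)={n1}
  DF(n2)={n5,n6,n7}
  DF(n3)={n5,n6,n7}
  DF(n4)={n5,n6,n7}
  DF(n5)={n1,n6}
  DF(n6)={n7}
  DF(n7)=∅

φ for b: defs {n3,n4,n5}
  DF⁺ = {n1,n5,n6,n7}

Answer: ["n1", "n5", "n6", "n7"]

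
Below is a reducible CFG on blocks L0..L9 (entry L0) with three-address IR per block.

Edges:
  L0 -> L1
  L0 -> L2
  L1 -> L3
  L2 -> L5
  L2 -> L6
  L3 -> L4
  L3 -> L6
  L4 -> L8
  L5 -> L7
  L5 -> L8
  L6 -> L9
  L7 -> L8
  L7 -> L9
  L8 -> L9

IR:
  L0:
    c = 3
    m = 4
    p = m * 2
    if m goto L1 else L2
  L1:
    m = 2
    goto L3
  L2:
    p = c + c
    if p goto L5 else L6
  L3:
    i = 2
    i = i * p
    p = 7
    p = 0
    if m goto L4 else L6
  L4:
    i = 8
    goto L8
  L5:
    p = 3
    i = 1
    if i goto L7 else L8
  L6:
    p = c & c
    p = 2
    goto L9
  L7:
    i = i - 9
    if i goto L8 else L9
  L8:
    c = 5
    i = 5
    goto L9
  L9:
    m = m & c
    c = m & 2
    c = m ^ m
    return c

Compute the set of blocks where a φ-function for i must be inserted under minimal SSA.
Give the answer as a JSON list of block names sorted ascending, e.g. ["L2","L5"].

idom tree: L1←L0 L2←L0 L3←L1 L4←L3 L5←L2 L6←L0 L7←L5 L8←L0 L9←L0
Join-block Dom:
  L6: preds {L2,L3}: {L0,L2} ∩ {L0,L1,L3} = {L0}; idom=L0
  L8: preds {L4,L5,L7}: {L0,L1,L3,L4} ∩ {L0,L2,L5} ∩ {L0,L2,L5,L7} = {L0}; idom=L0
  L9: preds {L6,L7,L8}: {L0,L6} ∩ {L0,L2,L5,L7} ∩ {L0,L8} = {L0}; idom=L0

DF derivation:
  L6←L2: walk L2 to L0
  L6←L3: walk L3→L1 to L0
  L8←L4: walk L4→L3→L1 to L0
  L8←L5: walk L5→L2 to L0
  L8←L7: walk L7→L5→L2 to L0
  L9←L6: walk L6 to L0
  L9←L7: walk L7→L5→L2 to L0
  L9←L8: walk L8 to L0
  L0: DF=∅
  L1: DF={L6,L8}
  L2: DF={L6,L8,L9}
  L3: DF={L6,L8}
  L4: DF={L8}
  L5: DF={L8,L9}
  L6: DF={L9}
  L7: DF={L8,L9}
  L8: DF={L9}
  L9: DF=∅

φ for i: defs {L3,L4,L5,L7,L8}
  DF⁺ = {L6,L8,L9}

Answer: ["L6", "L8", "L9"]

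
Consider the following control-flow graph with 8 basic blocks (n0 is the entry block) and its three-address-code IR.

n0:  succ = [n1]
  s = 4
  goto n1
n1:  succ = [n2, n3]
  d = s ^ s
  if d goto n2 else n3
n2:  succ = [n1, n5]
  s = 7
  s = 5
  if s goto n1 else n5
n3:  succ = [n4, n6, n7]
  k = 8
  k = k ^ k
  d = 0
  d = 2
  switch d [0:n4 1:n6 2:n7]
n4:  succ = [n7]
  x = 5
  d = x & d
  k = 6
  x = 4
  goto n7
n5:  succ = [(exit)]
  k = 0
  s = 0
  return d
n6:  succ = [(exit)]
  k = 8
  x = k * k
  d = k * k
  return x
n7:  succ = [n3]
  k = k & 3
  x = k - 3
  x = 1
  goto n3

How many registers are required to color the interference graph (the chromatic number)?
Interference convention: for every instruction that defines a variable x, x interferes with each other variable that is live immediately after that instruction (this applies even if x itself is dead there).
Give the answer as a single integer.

Block summaries:
  n0: def={s} ue=∅
  n1: def={d} ue={s}
  n2: def={s} ue=∅
  n3: def={d,k} ue=∅
  n4: def={d,k,x} ue={d}
  n5: def={k,s} ue={d}
  n6: def={d,k,x} ue=∅
  n7: def={k,x} ue={k}

Liveness:
  n0 li=∅ lo={s}
  n1 li={s} lo={d}
  n2 li={d} lo={d,s}
  n3 li=∅ lo={d,k}
  n4 li={d} lo={k}
  n5 li={d} lo=∅
  n6 li=∅ lo=∅
  n7 li={k} lo=∅

Interfere edges:
  d: {k,s,x}
  k: {d,x}
  s: {d}
  x: {d,k}

Registers:
  clique {d,k,x} ⇒ need ≥ 3
  assign d→R0 k→R1 s→R1 x→R2 — no edge inside a register ⇒ χ ≤ 3
  χ = 3

Answer: 3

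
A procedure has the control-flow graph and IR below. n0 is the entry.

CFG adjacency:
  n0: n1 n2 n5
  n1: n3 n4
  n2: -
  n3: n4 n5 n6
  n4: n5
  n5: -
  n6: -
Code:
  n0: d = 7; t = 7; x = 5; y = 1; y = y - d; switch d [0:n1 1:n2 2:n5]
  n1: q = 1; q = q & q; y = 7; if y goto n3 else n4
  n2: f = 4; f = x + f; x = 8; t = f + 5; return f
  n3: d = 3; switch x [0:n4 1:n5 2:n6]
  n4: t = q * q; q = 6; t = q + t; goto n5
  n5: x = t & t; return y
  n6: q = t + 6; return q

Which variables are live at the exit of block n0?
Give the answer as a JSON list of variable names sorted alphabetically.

Answer: ["t", "x", "y"]

Working:
Per-block:
  n0: {d,t,x,y} / ∅
  n1: {q,y} / ∅
  n2: {f,t,x} / {x}
  n3: {d} / {x}
  n4: {q,t} / {q}
  n5: {x} / {t,y}
  n6: {q} / {t}

Backward fixpoint:
  n0 li=∅ lo={t,x,y}
  n1 li={t,x} lo={q,t,x,y}
  n2 li={x} lo=∅
  n3 li={q,t,x,y} lo={q,t,y}
  n4 li={q,y} lo={t,y}
  n5 li={t,y} lo=∅
  n6 li={t} lo=∅

live-out(n0) = ["t", "x", "y"]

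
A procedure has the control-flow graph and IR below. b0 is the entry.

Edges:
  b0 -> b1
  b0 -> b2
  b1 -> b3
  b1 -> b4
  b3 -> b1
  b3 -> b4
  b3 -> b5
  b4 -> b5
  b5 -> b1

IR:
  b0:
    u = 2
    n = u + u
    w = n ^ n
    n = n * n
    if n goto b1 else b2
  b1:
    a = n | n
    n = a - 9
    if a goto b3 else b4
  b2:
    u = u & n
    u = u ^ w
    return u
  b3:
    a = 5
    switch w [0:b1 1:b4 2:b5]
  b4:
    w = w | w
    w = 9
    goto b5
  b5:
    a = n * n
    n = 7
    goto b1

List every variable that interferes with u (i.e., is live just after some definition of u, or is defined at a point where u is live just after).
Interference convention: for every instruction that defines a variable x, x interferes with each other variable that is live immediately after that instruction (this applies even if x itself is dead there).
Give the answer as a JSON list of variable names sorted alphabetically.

Per-block:
  b0: def={n,u,w} ue=∅
  b1: def={a,n} ue={n}
  b2: def={u} ue={n,u,w}
  b3: def={a} ue={w}
  b4: def={w} ue={w}
  b5: def={a,n} ue={n}

Liveness:
  b0 li=∅ lo={n,u,w}
  b1 li={n,w} lo={n,w}
  b2 li={n,u,w} lo=∅
  b3 li={n,w} lo={n,w}
  b4 li={n,w} lo={n,w}
  b5 li={n,w} lo={n,w}

Conflict graph:
  a — {n,w}
  n — {a,u,w}
  u — {n,w}
  w — {a,n,u}

N(u) = ["n", "w"]

Answer: ["n", "w"]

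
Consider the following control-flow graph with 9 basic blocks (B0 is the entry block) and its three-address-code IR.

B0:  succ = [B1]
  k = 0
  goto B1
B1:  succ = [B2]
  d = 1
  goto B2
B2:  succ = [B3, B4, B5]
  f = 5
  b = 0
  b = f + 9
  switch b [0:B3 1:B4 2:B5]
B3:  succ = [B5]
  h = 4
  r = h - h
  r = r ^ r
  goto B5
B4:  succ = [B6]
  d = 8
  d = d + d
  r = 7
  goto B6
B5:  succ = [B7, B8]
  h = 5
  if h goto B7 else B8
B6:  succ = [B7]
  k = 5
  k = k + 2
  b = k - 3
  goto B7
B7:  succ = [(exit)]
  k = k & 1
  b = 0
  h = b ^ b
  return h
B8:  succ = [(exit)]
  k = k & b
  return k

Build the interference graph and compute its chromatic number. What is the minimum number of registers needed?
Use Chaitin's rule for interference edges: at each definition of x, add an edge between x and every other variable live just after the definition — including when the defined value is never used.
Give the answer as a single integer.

Per-block:
  B0: def={k} ue=∅
  B1: def={d} ue=∅
  B2: def={b,f} ue=∅
  B3: def={h,r} ue=∅
  B4: def={d,r} ue=∅
  B5: def={h} ue=∅
  B6: def={b,k} ue=∅
  B7: def={b,h,k} ue={k}
  B8: def={k} ue={b,k}

Liveness:
  B0: in=∅ out={k}
  B1: in={k} out={k}
  B2: in={k} out={b,k}
  B3: in={b,k} out={b,k}
  B4: in=∅ out=∅
  B5: in={b,k} out={b,k}
  B6: in=∅ out={k}
  B7: in={k} out=∅
  B8: in={b,k} out=∅

Interfere edges:
  b: {f,h,k,r}
  d: {k}
  f: {b,k}
  h: {b,k}
  k: {b,d,f,h,r}
  r: {b,k}

Registers:
  {b,f,k} pairwise interfere (3-clique) ⇒ χ ≥ 3
  assign b→R1 d→R1 f→R2 h→R2 k→R0 r→R2 — no edge inside a register ⇒ χ ≤ 3
  χ = 3

Answer: 3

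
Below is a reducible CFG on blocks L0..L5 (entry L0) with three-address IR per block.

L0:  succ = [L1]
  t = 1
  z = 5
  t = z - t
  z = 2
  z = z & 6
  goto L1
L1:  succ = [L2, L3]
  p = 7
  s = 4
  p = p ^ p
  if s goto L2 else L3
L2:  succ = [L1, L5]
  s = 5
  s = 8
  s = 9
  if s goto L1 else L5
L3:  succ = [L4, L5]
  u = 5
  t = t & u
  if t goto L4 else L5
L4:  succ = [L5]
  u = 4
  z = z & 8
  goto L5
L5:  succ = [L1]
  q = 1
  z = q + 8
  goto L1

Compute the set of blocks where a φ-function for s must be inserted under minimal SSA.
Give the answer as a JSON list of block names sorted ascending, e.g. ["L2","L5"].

Answer: ["L1", "L5"]

Working:
idom tree: L1←L0 L2←L1 L3←L1 L4←L3 L5←L1
Dom at joins:
  L1: preds {L0,L2,L5}: {L0} ∩ {L0,L1,L2} ∩ {L0,L1,L5} = {L0}; idom=L0
  L5: preds {L2,L3,L4}: {L0,L1,L2} ∩ {L0,L1,L3} ∩ {L0,L1,L3,L4} = {L0,L1}; idom=L1

DF walk-up:
  join L1 pred L0: · stop@L0
  join L1 pred L2: L2→L1 stop@L0
  join L1 pred L5: L5→L1 stop@L0
  join L5 pred L2: L2 stop@L1
  join L5 pred L3: L3 stop@L1
  join L5 pred L4: L4→L3 stop@L1
  DF(L0)=∅
  DF(L1)={L1}
  DF(L2)={L1,L5}
  DF(L3)={L5}
  DF(L4)={L5}
  DF(L5)={L1}

φ for s: defs {L1,L2}
  DF⁺ = {L1,L5}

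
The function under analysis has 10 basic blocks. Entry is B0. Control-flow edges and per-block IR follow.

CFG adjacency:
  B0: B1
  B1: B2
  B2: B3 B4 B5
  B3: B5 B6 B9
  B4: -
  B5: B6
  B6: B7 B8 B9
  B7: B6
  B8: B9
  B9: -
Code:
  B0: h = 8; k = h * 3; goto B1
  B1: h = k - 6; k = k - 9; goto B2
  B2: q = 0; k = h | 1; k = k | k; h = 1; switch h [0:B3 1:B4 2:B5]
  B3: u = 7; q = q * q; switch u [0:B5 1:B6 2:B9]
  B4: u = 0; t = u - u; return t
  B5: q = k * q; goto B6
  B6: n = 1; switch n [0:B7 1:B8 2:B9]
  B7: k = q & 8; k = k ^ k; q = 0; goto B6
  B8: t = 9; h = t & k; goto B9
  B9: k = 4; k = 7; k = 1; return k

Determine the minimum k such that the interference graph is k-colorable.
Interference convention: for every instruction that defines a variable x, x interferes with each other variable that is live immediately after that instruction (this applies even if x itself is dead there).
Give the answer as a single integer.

Per-block:
  B0: {h,k} / ∅
  B1: {h,k} / {k}
  B2: {h,k,q} / {h}
  B3: {q,u} / {q}
  B4: {t,u} / ∅
  B5: {q} / {k,q}
  B6: {n} / ∅
  B7: {k,q} / {q}
  B8: {h,t} / {k}
  B9: {k} / ∅

Liveness:
  live B0: ∅→{k}
  live B1: {k}→{h}
  live B2: {h}→{k,q}
  live B3: {k,q}→{k,q}
  live B4: ∅→∅
  live B5: {k,q}→{k,q}
  live B6: {k,q}→{k,q}
  live B7: {q}→{k,q}
  live B8: {k}→∅
  live B9: ∅→∅

Conflict graph:
  h↔{k,q}
  k↔{h,n,q,t,u}
  n↔{k,q}
  q↔{h,k,n,u}
  t↔{k}
  u↔{k,q}

Colouring:
  lower bound: {h,k,q} mutually conflict ⇒ χ ≥ 3
  3-colouring: c0={k}  c1={q,t}  c2={h,n,u}
  χ = 3

Answer: 3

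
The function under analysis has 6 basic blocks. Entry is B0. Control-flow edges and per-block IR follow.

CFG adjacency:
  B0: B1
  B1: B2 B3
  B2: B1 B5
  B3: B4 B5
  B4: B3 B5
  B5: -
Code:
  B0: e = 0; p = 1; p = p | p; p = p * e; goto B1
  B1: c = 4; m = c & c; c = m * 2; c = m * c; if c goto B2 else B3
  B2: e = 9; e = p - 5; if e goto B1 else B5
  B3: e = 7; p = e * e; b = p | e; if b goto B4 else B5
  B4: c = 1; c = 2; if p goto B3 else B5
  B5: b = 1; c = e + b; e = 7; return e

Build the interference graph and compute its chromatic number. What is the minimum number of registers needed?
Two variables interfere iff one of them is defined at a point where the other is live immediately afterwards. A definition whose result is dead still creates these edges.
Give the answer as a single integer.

Per-block:
  B0: def={e,p} ue=∅
  B1: def={c,m} ue=∅
  B2: def={e} ue={p}
  B3: def={b,e,p} ue=∅
  B4: def={c} ue={p}
  B5: def={b,c,e} ue={e}

Live sets:
  B0: in=∅ out={p}
  B1: in={p} out={p}
  B2: in={p} out={e,p}
  B3: in=∅ out={e,p}
  B4: in={e,p} out={e}
  B5: in={e} out=∅

Interfere edges:
  b↔{e,p}
  c↔{e,m,p}
  e↔{b,c,p}
  m↔{c,p}
  p↔{b,c,e,m}

Colouring:
  lower bound: {b,e,p} mutually conflict ⇒ χ ≥ 3
  assign b→r1 c→r1 e→r2 m→r2 p→r0 — no edge inside a register ⇒ χ ≤ 3
  χ = 3

Answer: 3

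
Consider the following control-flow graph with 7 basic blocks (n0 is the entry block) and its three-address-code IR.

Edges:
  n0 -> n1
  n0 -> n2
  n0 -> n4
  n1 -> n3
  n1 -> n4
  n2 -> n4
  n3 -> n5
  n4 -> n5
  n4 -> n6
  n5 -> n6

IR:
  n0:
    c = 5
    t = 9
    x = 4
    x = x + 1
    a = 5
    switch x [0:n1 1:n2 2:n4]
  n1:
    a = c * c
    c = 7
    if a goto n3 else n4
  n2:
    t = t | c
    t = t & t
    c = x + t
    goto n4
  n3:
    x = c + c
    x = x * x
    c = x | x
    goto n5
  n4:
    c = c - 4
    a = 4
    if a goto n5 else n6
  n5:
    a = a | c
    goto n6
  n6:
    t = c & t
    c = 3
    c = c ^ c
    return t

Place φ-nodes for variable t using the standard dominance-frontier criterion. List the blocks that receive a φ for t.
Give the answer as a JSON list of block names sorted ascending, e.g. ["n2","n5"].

Answer: ["n4", "n5", "n6"]

Working:
idom tree: n1←n0 n2←n0 n3←n1 n4←n0 n5←n0 n6←n0
Dom∩ at merges:
  n4: preds {n0,n1,n2}: {n0} ∩ {n0,n1} ∩ {n0,n2} = {n0}; idom=n0
  n5: preds {n3,n4}: {n0,n1,n3} ∩ {n0,n4} = {n0}; idom=n0
  n6: preds {n4,n5}: {n0,n4} ∩ {n0,n5} = {n0}; idom=n0

DF walk-up:
  join n4 pred n0: · stop@n0
  join n4 pred n1: n1 stop@n0
  join n4 pred n2: n2 stop@n0
  join n5 pred n3: n3→n1 stop@n0
  join n5 pred n4: n4 stop@n0
  join n6 pred n4: n4 stop@n0
  join n6 pred n5: n5 stop@n0
  n0: DF=∅
  n1: DF={n4,n5}
  n2: DF={n4}
  n3: DF={n5}
  n4: DF={n5,n6}
  n5: DF={n6}
  n6: DF=∅

φ for t: defs {n0,n2,n6}
  DF⁺ = {n4,n5,n6}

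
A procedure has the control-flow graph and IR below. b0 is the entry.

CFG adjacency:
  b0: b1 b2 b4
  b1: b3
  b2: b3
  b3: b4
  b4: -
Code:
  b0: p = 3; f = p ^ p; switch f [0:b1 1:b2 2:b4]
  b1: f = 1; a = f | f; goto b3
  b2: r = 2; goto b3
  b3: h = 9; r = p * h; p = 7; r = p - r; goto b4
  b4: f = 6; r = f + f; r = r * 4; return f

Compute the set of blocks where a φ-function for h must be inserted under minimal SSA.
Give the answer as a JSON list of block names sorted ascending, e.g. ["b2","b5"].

Answer: ["b4"]

Working:
idom tree: b1←b0 b2←b0 b3←b0 b4←b0
Join-block Dom:
  b3: preds {b1,b2}: {b0,b1} ∩ {b0,b2} = {b0}; idom=b0
  b4: preds {b0,b3}: {b0} ∩ {b0,b3} = {b0}; idom=b0

DF derivation:
  b3←b1: walk b1 to b0
  b3←b2: walk b2 to b0
  b4←b0: walk · to b0
  b4←b3: walk b3 to b0
  b0 → ∅
  b1 → {b3}
  b2 → {b3}
  b3 → {b4}
  b4 → ∅

φ for h: defs {b3}
  DF⁺ = {b4}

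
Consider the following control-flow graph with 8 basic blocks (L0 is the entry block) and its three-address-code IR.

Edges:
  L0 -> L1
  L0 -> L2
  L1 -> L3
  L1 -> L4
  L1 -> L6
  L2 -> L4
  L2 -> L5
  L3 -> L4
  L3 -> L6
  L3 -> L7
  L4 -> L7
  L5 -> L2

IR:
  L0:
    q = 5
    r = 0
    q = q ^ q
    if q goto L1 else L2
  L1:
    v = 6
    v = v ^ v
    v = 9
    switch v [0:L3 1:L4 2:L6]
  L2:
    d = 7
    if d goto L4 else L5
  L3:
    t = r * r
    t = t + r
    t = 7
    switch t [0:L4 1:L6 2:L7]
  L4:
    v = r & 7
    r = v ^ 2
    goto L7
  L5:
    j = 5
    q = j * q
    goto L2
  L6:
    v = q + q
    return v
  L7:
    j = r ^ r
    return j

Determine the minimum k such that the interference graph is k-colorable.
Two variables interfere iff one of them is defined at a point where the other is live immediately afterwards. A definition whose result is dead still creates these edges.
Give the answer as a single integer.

Answer: 3

Derivation:
def/use:
  L0: {q,r} / ∅
  L1: {v} / ∅
  L2: {d} / ∅
  L3: {t} / {r}
  L4: {r,v} / {r}
  L5: {j,q} / {q}
  L6: {v} / {q}
  L7: {j} / {r}

Backward fixpoint:
  L0 li=∅ lo={q,r}
  L1 li={q,r} lo={q,r}
  L2 li={q,r} lo={q,r}
  L3 li={q,r} lo={q,r}
  L4 li={r} lo={r}
  L5 li={q,r} lo={q,r}
  L6 li={q} lo=∅
  L7 li={r} lo=∅

Conflict graph:
  d — {q,r}
  j — {q,r}
  q — {d,j,r,t,v}
  r — {d,j,q,t,v}
  t — {q,r}
  v — {q,r}

Registers:
  clique {d,q,r} ⇒ need ≥ 3
  3-colouring: c0={q}  c1={r}  c2={d,j,t,v}
  χ = 3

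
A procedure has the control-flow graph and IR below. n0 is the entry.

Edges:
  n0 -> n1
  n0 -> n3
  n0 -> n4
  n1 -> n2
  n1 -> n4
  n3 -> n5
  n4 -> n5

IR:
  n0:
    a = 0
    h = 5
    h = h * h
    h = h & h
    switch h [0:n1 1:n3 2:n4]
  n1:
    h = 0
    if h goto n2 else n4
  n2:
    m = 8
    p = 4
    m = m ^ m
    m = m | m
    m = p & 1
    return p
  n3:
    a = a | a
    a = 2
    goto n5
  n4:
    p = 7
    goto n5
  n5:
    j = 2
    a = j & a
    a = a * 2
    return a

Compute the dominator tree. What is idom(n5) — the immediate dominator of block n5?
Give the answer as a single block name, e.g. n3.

idom tree: n1←n0 n2←n1 n3←n0 n4←n0 n5←n0
Join-block Dom:
  n4: preds {n0,n1}: {n0} ∩ {n0,n1} = {n0}; idom=n0
  n5: preds {n3,n4}: {n0,n3} ∩ {n0,n4} = {n0}; idom=n0

idom(n5) = n0

Answer: n0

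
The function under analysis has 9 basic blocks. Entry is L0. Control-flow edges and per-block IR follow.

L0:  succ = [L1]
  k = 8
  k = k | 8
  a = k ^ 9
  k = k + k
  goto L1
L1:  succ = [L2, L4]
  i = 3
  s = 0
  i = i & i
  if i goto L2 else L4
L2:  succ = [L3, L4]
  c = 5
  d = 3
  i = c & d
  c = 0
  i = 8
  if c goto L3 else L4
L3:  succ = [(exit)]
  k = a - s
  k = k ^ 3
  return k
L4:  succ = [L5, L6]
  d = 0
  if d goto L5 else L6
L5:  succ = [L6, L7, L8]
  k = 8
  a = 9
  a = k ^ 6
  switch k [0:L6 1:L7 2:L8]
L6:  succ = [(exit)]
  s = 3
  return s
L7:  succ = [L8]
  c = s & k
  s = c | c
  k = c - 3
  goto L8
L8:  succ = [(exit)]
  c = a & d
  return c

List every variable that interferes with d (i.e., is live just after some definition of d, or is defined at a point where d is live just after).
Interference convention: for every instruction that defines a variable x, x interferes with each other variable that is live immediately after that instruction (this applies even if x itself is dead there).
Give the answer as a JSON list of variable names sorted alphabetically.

Block summaries:
  L0: def={a,k} ue=∅
  L1: def={i,s} ue=∅
  L2: def={c,d,i} ue=∅
  L3: def={k} ue={a,s}
  L4: def={d} ue=∅
  L5: def={a,k} ue=∅
  L6: def={s} ue=∅
  L7: def={c,k,s} ue={k,s}
  L8: def={c} ue={a,d}

Liveness:
  L0 li=∅ lo={a}
  L1 li={a} lo={a,s}
  L2 li={a,s} lo={a,s}
  L3 li={a,s} lo=∅
  L4 li={s} lo={d,s}
  L5 li={d,s} lo={a,d,k,s}
  L6 li=∅ lo=∅
  L7 li={a,d,k,s} lo={a,d}
  L8 li={a,d} lo=∅

Interference:
  a — {c,d,i,k,s}
  c — {a,d,i,s}
  d — {a,c,k,s}
  i — {a,c,s}
  k — {a,d,s}
  s — {a,c,d,i,k}

N(d) = ["a", "c", "k", "s"]

Answer: ["a", "c", "k", "s"]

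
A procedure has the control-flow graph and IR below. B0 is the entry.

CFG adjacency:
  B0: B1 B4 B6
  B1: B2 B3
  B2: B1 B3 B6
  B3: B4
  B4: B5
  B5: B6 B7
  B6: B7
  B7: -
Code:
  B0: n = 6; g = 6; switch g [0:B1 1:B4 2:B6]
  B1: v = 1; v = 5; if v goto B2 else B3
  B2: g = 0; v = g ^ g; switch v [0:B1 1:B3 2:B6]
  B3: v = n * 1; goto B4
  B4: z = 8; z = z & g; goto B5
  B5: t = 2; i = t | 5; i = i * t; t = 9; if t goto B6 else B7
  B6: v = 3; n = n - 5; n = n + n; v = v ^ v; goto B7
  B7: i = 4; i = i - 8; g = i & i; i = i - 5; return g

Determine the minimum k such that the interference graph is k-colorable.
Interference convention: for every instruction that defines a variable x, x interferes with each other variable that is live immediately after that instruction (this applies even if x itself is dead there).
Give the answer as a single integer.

Answer: 3

Derivation:
Per-block:
  B0 def {g,n} use ∅
  B1 def {v} use ∅
  B2 def {g,v} use ∅
  B3 def {v} use {n}
  B4 def {z} use {g}
  B5 def {i,t} use ∅
  B6 def {n,v} use {n}
  B7 def {g,i} use ∅

Backward fixpoint:
  B0 li=∅ lo={g,n}
  B1 li={g,n} lo={g,n}
  B2 li={n} lo={g,n}
  B3 li={g,n} lo={g,n}
  B4 li={g,n} lo={n}
  B5 li={n} lo={n}
  B6 li={n} lo=∅
  B7 li=∅ lo=∅

Conflict graph:
  g — {i,n,v,z}
  i — {g,n,t}
  n — {g,i,t,v,z}
  t — {i,n}
  v — {g,n}
  z — {g,n}

Chromatic number:
  lower bound: {g,i,n} mutually conflict ⇒ χ ≥ 3
  3-colouring: c0={n}  c1={g,t}  c2={i,v,z}
  χ = 3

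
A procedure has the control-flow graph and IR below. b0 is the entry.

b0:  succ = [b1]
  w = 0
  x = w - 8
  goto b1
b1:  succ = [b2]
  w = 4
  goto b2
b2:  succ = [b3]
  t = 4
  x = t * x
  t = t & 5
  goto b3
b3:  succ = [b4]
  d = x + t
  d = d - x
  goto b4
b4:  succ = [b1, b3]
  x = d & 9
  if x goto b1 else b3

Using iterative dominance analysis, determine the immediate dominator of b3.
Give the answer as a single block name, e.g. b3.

Answer: b2

Derivation:
idom tree: b1←b0 b2←b1 b3←b2 b4←b3
Dom∩ at merges:
  b1: preds {b0,b4}: {b0} ∩ {b0,b1,b2,b3,b4} = {b0}; idom=b0
  b3: preds {b2,b4}: {b0,b1,b2} ∩ {b0,b1,b2,b3,b4} = {b0,b1,b2}; idom=b2

idom(b3) = b2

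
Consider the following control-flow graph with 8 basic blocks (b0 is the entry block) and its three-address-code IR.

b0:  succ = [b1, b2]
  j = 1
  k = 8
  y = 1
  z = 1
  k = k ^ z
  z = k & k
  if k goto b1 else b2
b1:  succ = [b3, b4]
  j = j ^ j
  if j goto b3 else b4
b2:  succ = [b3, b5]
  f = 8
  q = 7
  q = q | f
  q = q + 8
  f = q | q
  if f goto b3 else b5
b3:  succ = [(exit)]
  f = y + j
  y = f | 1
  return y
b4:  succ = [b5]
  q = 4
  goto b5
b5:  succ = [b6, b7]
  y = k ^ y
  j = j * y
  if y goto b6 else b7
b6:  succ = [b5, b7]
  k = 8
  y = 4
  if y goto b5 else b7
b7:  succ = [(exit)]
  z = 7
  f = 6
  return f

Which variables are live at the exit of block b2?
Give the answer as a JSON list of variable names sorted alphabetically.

def/use:
  b0: {j,k,y,z} / ∅
  b1: {j} / {j}
  b2: {f,q} / ∅
  b3: {f,y} / {j,y}
  b4: {q} / ∅
  b5: {j,y} / {j,k,y}
  b6: {k,y} / ∅
  b7: {f,z} / ∅

Live sets:
  live b0: ∅→{j,k,y}
  live b1: {j,k,y}→{j,k,y}
  live b2: {j,k,y}→{j,k,y}
  live b3: {j,y}→∅
  live b4: {j,k,y}→{j,k,y}
  live b5: {j,k,y}→{j}
  live b6: {j}→{j,k,y}
  live b7: ∅→∅

live-out(b2) = ["j", "k", "y"]

Answer: ["j", "k", "y"]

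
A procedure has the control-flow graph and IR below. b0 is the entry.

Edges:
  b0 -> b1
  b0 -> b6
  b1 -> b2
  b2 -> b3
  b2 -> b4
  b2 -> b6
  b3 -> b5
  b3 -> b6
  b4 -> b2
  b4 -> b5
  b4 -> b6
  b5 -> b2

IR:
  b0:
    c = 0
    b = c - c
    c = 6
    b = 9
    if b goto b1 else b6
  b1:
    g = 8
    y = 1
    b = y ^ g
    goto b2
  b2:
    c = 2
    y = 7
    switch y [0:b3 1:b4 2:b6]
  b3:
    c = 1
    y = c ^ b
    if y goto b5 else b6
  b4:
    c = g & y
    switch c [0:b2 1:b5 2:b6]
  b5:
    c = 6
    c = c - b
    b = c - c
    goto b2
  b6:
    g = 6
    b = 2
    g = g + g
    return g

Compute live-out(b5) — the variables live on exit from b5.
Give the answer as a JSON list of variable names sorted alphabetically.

Per-block:
  b0 def {b,c} use ∅
  b1 def {b,g,y} use ∅
  b2 def {c,y} use ∅
  b3 def {c,y} use {b}
  b4 def {c} use {g,y}
  b5 def {b,c} use {b}
  b6 def {b,g} use ∅

Live sets:
  live b0: ∅→∅
  live b1: ∅→{b,g}
  live b2: {b,g}→{b,g,y}
  live b3: {b,g}→{b,g}
  live b4: {b,g,y}→{b,g}
  live b5: {b,g}→{b,g}
  live b6: ∅→∅

live-out(b5) = ["b", "g"]

Answer: ["b", "g"]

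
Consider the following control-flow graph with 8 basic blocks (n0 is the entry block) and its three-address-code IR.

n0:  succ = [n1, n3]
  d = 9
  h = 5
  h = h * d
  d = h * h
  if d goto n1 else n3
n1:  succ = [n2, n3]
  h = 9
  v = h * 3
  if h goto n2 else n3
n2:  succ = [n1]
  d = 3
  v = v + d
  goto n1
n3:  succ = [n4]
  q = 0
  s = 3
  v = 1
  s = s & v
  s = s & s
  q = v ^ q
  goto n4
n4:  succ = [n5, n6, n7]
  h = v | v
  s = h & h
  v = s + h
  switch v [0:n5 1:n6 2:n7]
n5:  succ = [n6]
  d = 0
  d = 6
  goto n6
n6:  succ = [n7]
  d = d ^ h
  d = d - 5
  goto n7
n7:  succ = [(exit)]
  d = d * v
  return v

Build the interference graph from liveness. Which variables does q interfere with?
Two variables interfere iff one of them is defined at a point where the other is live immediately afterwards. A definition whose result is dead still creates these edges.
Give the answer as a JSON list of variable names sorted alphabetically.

Answer: ["d", "s", "v"]

Analysis:
def/use:
  n0: def={d,h} ue=∅
  n1: def={h,v} ue=∅
  n2: def={d,v} ue={v}
  n3: def={q,s,v} ue=∅
  n4: def={h,s,v} ue={v}
  n5: def={d} ue=∅
  n6: def={d} ue={d,h}
  n7: def={d} ue={d,v}

Live sets:
  live n0: ∅→{d}
  live n1: {d}→{d,v}
  live n2: {v}→{d}
  live n3: {d}→{d,v}
  live n4: {d,v}→{d,h,v}
  live n5: {h,v}→{d,h,v}
  live n6: {d,h,v}→{d,v}
  live n7: {d,v}→∅

Interfere edges:
  d — {h,q,s,v}
  h — {d,s,v}
  q — {d,s,v}
  s — {d,h,q,v}
  v — {d,h,q,s}

N(q) = ["d", "s", "v"]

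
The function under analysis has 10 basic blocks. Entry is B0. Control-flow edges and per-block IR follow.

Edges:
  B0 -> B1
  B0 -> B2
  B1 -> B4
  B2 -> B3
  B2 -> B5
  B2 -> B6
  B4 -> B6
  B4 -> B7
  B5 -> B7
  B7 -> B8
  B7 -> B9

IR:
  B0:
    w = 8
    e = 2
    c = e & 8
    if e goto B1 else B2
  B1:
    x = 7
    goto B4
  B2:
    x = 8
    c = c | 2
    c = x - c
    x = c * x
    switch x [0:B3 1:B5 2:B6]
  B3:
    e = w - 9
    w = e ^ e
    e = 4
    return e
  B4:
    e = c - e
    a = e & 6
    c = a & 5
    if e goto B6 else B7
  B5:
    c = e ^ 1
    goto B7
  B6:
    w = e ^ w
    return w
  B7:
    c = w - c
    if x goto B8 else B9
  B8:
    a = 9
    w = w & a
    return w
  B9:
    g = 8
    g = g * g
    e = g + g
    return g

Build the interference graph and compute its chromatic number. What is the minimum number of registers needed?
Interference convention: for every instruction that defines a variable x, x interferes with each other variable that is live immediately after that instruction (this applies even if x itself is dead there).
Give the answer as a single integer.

def/use:
  B0: {c,e,w} / ∅
  B1: {x} / ∅
  B2: {c,x} / {c}
  B3: {e,w} / {w}
  B4: {a,c,e} / {c,e}
  B5: {c} / {e}
  B6: {w} / {e,w}
  B7: {c} / {c,w,x}
  B8: {a,w} / {w}
  B9: {e,g} / ∅

Liveness:
  B0 li=∅ lo={c,e,w}
  B1 li={c,e,w} lo={c,e,w,x}
  B2 li={c,e,w} lo={e,w,x}
  B3 li={w} lo=∅
  B4 li={c,e,w,x} lo={c,e,w,x}
  B5 li={e,w,x} lo={c,w,x}
  B6 li={e,w} lo=∅
  B7 li={c,w,x} lo={w}
  B8 li={w} lo=∅
  B9 li=∅ lo=∅

Interference:
  a — {e,w,x}
  c — {e,w,x}
  e — {a,c,g,w,x}
  g — {e}
  w — {a,c,e,x}
  x — {a,c,e,w}

Registers:
  {a,e,w,x} pairwise interfere (4-clique) ⇒ χ ≥ 4
  4-colouring: R0={e}  R1={g,w}  R2={x}  R3={a,c}
  χ = 4

Answer: 4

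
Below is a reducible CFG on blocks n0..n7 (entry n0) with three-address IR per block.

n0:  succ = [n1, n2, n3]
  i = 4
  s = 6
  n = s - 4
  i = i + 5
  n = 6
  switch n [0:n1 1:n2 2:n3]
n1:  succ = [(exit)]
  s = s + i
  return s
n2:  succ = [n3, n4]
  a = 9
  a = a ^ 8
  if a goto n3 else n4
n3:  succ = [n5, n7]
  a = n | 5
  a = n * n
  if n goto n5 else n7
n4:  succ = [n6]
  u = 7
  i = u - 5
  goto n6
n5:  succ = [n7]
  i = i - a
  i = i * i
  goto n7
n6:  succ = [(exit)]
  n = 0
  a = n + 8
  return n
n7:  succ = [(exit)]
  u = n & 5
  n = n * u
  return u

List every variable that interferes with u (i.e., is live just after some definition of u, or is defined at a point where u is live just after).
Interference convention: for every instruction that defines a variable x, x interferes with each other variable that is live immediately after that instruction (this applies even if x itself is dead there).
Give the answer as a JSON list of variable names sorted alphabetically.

Answer: ["n"]

Derivation:
Per-block:
  n0: def={i,n,s} ue=∅
  n1: def={s} ue={i,s}
  n2: def={a} ue=∅
  n3: def={a} ue={n}
  n4: def={i,u} ue=∅
  n5: def={i} ue={a,i}
  n6: def={a,n} ue=∅
  n7: def={n,u} ue={n}

Backward fixpoint:
  live n0: ∅→{i,n,s}
  live n1: {i,s}→∅
  live n2: {i,n}→{i,n}
  live n3: {i,n}→{a,i,n}
  live n4: ∅→∅
  live n5: {a,i,n}→{n}
  live n6: ∅→∅
  live n7: {n}→∅

Interfere edges:
  a: {i,n}
  i: {a,n,s}
  n: {a,i,s,u}
  s: {i,n}
  u: {n}

N(u) = ["n"]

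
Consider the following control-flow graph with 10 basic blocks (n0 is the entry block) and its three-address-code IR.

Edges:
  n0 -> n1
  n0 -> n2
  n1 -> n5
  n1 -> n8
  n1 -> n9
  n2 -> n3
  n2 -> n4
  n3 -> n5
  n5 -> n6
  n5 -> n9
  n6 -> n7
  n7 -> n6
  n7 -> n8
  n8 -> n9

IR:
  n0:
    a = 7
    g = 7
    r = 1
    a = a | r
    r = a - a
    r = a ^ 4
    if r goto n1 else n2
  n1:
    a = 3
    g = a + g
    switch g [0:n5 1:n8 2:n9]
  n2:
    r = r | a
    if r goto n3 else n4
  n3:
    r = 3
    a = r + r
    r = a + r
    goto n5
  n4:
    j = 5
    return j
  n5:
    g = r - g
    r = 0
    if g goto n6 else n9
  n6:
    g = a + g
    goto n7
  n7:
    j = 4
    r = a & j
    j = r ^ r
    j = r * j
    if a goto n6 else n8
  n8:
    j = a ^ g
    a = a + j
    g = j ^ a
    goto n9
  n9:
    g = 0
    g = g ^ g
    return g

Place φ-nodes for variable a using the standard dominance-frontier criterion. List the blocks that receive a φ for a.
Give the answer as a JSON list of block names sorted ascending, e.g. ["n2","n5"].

Answer: ["n5", "n8", "n9"]

Working:
idom tree: n1←n0 n2←n0 n3←n2 n4←n2 n5←n0 n6←n5 n7←n6 n8←n0 n9←n0
Dom at joins:
  n5: preds {n1,n3}: {n0,n1} ∩ {n0,n2,n3} = {n0}; idom=n0
  n6: preds {n5,n7}: {n0,n5} ∩ {n0,n5,n6,n7} = {n0,n5}; idom=n5
  n8: preds {n1,n7}: {n0,n1} ∩ {n0,n5,n6,n7} = {n0}; idom=n0
  n9: preds {n1,n5,n8}: {n0,n1} ∩ {n0,n5} ∩ {n0,n8} = {n0}; idom=n0

DF walk-up:
  n5←n1: walk n1 to n0
  n5←n3: walk n3→n2 to n0
  n6←n5: walk · to n5
  n6←n7: walk n7→n6 to n5
  n8←n1: walk n1 to n0
  n8←n7: walk n7→n6→n5 to n0
  n9←n1: walk n1 to n0
  n9←n5: walk n5 to n0
  n9←n8: walk n8 to n0
  DF(n0)=∅
  DF(n1)={n5,n8,n9}
  DF(n2)={n5}
  DF(n3)={n5}
  DF(n4)=∅
  DF(n5)={n8,n9}
  DF(n6)={n6,n8}
  DF(n7)={n6,n8}
  DF(n8)={n9}
  DF(n9)=∅

φ for a: defs {n0,n1,n3,n8}
  DF⁺ = {n5,n8,n9}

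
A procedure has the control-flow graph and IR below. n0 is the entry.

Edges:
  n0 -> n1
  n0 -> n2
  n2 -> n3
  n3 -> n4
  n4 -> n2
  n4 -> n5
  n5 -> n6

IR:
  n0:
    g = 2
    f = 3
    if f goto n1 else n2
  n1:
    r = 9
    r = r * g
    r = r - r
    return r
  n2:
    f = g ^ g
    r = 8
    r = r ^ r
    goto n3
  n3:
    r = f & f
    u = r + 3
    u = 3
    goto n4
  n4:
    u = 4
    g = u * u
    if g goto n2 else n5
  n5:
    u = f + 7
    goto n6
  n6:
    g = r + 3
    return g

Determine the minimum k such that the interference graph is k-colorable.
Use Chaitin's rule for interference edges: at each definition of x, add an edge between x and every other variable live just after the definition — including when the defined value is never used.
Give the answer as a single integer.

Answer: 3

Working:
def/use:
  n0: {f,g} / ∅
  n1: {r} / {g}
  n2: {f,r} / {g}
  n3: {r,u} / {f}
  n4: {g,u} / ∅
  n5: {u} / {f}
  n6: {g} / {r}

Live sets:
  n0 li=∅ lo={g}
  n1 li={g} lo=∅
  n2 li={g} lo={f}
  n3 li={f} lo={f,r}
  n4 li={f,r} lo={f,g,r}
  n5 li={f,r} lo={r}
  n6 li={r} lo=∅

Interference:
  f↔{g,r,u}
  g↔{f,r}
  r↔{f,g,u}
  u↔{f,r}

Colouring:
  {f,g,r} pairwise interfere (3-clique) ⇒ χ ≥ 3
  assign f→r0 g→r2 r→r1 u→r2 — no edge inside a register ⇒ χ ≤ 3
  χ = 3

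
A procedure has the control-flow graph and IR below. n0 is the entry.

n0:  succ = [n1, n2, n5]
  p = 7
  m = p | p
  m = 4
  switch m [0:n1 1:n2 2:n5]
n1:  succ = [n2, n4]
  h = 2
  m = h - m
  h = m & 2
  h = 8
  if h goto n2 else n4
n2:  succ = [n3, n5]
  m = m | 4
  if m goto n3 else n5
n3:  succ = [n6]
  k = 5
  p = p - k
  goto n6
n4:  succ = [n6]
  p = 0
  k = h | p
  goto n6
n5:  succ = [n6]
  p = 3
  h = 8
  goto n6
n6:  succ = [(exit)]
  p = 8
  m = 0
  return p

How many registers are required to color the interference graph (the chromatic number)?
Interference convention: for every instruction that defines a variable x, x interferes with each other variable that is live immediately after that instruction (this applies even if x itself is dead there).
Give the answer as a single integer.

def/use:
  n0: {m,p} / ∅
  n1: {h,m} / {m}
  n2: {m} / {m}
  n3: {k,p} / {p}
  n4: {k,p} / {h}
  n5: {h,p} / ∅
  n6: {m,p} / ∅

Live sets:
  live n0: ∅→{m,p}
  live n1: {m,p}→{h,m,p}
  live n2: {m,p}→{p}
  live n3: {p}→∅
  live n4: {h}→∅
  live n5: ∅→∅
  live n6: ∅→∅

Interference:
  h: {m,p}
  k: {p}
  m: {h,p}
  p: {h,k,m}

Colouring:
  lower bound: {h,m,p} mutually conflict ⇒ χ ≥ 3
  3-colouring: R0={p}  R1={h,k}  R2={m}
  χ = 3

Answer: 3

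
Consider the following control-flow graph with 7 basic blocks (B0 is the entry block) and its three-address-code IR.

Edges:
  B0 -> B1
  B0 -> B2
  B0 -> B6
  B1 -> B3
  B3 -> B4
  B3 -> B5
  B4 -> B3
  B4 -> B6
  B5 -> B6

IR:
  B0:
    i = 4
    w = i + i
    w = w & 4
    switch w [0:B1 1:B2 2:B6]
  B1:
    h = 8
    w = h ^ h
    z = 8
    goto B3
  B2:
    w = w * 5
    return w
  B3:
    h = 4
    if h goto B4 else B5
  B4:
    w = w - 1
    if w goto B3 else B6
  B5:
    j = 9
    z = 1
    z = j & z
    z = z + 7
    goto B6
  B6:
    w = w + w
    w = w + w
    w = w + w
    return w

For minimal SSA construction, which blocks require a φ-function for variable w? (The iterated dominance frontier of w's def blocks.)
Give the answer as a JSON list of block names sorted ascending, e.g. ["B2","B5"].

Answer: ["B3", "B6"]

Derivation:
idom tree: B1←B0 B2←B0 B3←B1 B4←B3 B5←B3 B6←B0
Dom∩ at merges:
  B3: preds {B1,B4}: {B0,B1} ∩ {B0,B1,B3,B4} = {B0,B1}; idom=B1
  B6: preds {B0,B4,B5}: {B0} ∩ {B0,B1,B3,B4} ∩ {B0,B1,B3,B5} = {B0}; idom=B0

DF walk-up:
  join B3 pred B1: · stop@B1
  join B3 pred B4: B4→B3 stop@B1
  join B6 pred B0: · stop@B0
  join B6 pred B4: B4→B3→B1 stop@B0
  join B6 pred B5: B5→B3→B1 stop@B0
  B0: DF=∅
  B1: DF={B6}
  B2: DF=∅
  B3: DF={B3,B6}
  B4: DF={B3,B6}
  B5: DF={B6}
  B6: DF=∅

φ for w: defs {B0,B1,B2,B4,B6}
  DF⁺ = {B3,B6}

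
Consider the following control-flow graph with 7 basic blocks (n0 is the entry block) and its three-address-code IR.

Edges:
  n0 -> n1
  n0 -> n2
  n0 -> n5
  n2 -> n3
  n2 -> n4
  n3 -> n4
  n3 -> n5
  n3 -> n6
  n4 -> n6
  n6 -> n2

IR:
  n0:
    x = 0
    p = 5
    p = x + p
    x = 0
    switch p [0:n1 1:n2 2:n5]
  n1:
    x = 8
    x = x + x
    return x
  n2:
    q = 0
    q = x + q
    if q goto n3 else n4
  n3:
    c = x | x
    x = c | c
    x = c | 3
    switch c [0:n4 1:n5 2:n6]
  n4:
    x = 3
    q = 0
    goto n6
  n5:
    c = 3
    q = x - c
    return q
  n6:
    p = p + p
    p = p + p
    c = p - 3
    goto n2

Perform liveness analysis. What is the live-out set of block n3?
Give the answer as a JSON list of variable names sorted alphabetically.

Answer: ["p", "x"]

Working:
Per-block:
  n0: {p,x} / ∅
  n1: {x} / ∅
  n2: {q} / {x}
  n3: {c,x} / {x}
  n4: {q,x} / ∅
  n5: {c,q} / {x}
  n6: {c,p} / {p}

Live sets:
  live n0: ∅→{p,x}
  live n1: ∅→∅
  live n2: {p,x}→{p,x}
  live n3: {p,x}→{p,x}
  live n4: {p}→{p,x}
  live n5: {x}→∅
  live n6: {p,x}→{p,x}

live-out(n3) = ["p", "x"]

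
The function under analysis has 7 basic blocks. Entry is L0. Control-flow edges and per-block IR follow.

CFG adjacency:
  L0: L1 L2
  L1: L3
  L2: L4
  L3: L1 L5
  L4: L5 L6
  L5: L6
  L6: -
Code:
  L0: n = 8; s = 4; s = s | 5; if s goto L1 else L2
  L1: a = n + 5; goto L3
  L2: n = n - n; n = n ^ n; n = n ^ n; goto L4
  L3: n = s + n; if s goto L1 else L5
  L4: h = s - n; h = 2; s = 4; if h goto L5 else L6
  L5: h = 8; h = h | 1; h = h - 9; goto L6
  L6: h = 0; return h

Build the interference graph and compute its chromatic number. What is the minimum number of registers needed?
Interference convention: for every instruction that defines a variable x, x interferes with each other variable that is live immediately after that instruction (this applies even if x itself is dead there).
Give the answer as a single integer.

Block summaries:
  L0: def={n,s} ue=∅
  L1: def={a} ue={n}
  L2: def={n} ue={n}
  L3: def={n} ue={n,s}
  L4: def={h,s} ue={n,s}
  L5: def={h} ue=∅
  L6: def={h} ue=∅

Backward fixpoint:
  L0 li=∅ lo={n,s}
  L1 li={n,s} lo={n,s}
  L2 li={n,s} lo={n,s}
  L3 li={n,s} lo={n,s}
  L4 li={n,s} lo=∅
  L5 li=∅ lo=∅
  L6 li=∅ lo=∅

Interfere edges:
  a: {n,s}
  h: {s}
  n: {a,s}
  s: {a,h,n}

Colouring:
  lower bound: {a,n,s} mutually conflict ⇒ χ ≥ 3
  3-colouring: R0={s}  R1={a,h}  R2={n}
  χ = 3

Answer: 3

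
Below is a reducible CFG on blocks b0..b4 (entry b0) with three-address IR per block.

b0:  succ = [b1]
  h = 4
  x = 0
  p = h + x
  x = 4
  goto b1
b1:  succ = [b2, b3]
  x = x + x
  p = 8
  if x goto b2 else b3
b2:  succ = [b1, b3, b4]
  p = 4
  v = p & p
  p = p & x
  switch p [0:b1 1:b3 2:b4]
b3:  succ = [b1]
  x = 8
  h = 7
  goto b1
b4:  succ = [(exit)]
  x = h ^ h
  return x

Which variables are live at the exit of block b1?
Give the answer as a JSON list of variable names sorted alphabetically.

Per-block:
  b0: {h,p,x} / ∅
  b1: {p,x} / {x}
  b2: {p,v} / {x}
  b3: {h,x} / ∅
  b4: {x} / {h}

Liveness:
  b0 li=∅ lo={h,x}
  b1 li={h,x} lo={h,x}
  b2 li={h,x} lo={h,x}
  b3 li=∅ lo={h,x}
  b4 li={h} lo=∅

live-out(b1) = ["h", "x"]

Answer: ["h", "x"]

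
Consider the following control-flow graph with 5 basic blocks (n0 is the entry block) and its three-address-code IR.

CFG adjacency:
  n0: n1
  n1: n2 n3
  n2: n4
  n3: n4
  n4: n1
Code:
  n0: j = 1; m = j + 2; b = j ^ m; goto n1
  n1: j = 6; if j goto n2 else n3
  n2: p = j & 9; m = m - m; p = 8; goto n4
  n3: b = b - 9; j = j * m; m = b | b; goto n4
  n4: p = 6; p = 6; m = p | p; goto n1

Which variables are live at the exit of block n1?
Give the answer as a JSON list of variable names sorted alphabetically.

Answer: ["b", "j", "m"]

Working:
Per-block:
  n0: {b,j,m} / ∅
  n1: {j} / ∅
  n2: {m,p} / {j,m}
  n3: {b,j,m} / {b,j,m}
  n4: {m,p} / ∅

Liveness:
  n0: in=∅ out={b,m}
  n1: in={b,m} out={b,j,m}
  n2: in={b,j,m} out={b}
  n3: in={b,j,m} out={b}
  n4: in={b} out={b,m}

live-out(n1) = ["b", "j", "m"]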